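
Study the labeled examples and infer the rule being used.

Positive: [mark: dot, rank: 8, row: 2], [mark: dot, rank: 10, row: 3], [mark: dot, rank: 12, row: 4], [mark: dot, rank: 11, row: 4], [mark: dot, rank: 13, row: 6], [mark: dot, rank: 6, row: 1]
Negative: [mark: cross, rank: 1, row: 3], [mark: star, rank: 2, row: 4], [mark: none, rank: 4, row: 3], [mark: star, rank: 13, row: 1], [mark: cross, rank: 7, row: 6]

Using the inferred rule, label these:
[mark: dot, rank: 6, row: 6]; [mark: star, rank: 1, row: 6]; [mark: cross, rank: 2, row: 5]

Positive, Negative, Negative

Rule: mark is dot. This holds for each 'Positive' example and fails for each 'Negative' one.
[mark: dot, rank: 6, row: 6]: mark is dot, passes → Positive.
[mark: star, rank: 1, row: 6]: mark is star, fails this test → Negative.
[mark: cross, rank: 2, row: 5]: mark is cross, fails this test → Negative.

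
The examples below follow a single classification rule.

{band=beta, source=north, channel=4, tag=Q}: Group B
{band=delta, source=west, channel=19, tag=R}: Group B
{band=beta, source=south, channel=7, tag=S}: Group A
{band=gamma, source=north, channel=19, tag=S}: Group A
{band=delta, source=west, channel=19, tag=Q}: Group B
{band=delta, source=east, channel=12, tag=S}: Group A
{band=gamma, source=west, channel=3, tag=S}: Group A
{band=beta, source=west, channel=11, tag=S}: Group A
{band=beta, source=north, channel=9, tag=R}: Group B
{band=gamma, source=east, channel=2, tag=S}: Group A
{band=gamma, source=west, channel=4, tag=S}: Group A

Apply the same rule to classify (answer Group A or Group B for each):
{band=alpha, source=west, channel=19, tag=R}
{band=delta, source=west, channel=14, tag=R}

Group B, Group B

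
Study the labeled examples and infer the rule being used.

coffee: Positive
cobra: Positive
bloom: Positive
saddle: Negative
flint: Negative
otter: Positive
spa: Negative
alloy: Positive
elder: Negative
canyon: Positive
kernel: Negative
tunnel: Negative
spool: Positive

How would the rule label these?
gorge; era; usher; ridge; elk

Positive, Negative, Negative, Negative, Negative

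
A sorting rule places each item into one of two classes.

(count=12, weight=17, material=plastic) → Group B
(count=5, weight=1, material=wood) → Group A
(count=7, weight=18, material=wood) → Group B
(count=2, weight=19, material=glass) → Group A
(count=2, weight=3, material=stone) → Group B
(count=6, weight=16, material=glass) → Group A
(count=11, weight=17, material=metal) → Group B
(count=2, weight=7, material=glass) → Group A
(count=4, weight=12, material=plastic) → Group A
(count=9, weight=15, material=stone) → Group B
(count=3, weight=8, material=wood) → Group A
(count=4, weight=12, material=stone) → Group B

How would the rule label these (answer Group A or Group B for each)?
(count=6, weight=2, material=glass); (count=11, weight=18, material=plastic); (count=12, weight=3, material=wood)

A rule that fits every label: material is not stone AND count ≤ 6 — true of each 'Group A' example, false of each 'Group B' one.
Group A: (count=6, weight=2, material=glass), since material is glass, count = 6.
Group B: (count=11, weight=18, material=plastic), since material is plastic, count = 11.
Group B: (count=12, weight=3, material=wood), since material is wood, count = 12.

Group A, Group B, Group B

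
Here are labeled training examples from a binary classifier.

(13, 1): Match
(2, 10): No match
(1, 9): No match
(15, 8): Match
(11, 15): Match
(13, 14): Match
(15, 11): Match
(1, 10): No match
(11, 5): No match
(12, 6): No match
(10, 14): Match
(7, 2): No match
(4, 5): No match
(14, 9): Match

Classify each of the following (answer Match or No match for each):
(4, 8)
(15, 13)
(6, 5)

No match, Match, No match

The rule appears to be: max ≥ 13.
(4, 8): max 8, fails the rule → No match. (15, 13): max 15, has this property → Match. (6, 5): max 6, fails the rule → No match.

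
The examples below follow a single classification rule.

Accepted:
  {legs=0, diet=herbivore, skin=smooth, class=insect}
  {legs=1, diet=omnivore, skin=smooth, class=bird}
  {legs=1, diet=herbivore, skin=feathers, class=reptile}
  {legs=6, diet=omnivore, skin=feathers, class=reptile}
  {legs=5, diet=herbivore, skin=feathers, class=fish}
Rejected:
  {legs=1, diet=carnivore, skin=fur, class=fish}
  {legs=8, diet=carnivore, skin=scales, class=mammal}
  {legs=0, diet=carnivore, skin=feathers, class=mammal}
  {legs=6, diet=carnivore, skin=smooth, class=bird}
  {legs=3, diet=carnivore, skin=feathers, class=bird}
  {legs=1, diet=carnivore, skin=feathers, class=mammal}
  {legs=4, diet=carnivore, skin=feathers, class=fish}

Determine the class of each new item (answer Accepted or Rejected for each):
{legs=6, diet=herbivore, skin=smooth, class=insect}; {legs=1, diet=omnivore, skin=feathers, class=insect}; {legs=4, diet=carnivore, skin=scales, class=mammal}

The simplest hypothesis consistent with all the labels is: diet is not carnivore.
{legs=6, diet=herbivore, skin=smooth, class=insect} — diet is herbivore, hence Accepted. {legs=1, diet=omnivore, skin=feathers, class=insect} — diet is omnivore, hence Accepted. {legs=4, diet=carnivore, skin=scales, class=mammal} — diet is carnivore, hence Rejected.

Accepted, Accepted, Rejected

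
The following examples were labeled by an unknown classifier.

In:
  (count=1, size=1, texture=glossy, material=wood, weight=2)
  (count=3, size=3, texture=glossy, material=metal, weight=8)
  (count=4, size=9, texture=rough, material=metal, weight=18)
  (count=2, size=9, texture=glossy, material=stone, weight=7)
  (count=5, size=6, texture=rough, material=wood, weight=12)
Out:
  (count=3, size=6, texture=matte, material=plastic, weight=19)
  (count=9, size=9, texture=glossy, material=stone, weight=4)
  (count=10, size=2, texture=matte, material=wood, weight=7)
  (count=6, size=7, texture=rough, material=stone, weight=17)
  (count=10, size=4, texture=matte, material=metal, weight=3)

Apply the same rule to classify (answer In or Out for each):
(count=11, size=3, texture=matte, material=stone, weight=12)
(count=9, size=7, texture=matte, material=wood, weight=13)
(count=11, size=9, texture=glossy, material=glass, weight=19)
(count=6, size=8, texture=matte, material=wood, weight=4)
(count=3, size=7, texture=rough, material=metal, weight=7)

All 'In' examples share one property — count ≤ 5 AND weight ≤ 18 — and every 'Out' example lacks it.
(count=11, size=3, texture=matte, material=stone, weight=12): Out (count = 11, weight = 12).
(count=9, size=7, texture=matte, material=wood, weight=13): Out (count = 9, weight = 13).
(count=11, size=9, texture=glossy, material=glass, weight=19): Out (count = 11, weight = 19).
(count=6, size=8, texture=matte, material=wood, weight=4): Out (count = 6, weight = 4).
(count=3, size=7, texture=rough, material=metal, weight=7): In (count = 3, weight = 7).

Out, Out, Out, Out, In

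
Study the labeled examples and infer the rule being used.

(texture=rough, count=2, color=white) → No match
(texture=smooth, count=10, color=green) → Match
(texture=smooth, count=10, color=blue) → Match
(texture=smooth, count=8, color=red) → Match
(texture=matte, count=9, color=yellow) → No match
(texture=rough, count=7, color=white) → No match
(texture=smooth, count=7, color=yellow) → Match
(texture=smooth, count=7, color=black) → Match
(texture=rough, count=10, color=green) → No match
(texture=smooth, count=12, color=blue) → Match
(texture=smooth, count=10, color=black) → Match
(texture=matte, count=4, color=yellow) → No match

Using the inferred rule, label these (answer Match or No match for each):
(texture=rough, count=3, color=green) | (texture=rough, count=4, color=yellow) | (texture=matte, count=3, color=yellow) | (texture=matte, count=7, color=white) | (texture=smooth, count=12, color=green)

Looking at the examples, the only property every 'Match' case has and every 'No match' case lacks is: texture is smooth.

No match, No match, No match, No match, Match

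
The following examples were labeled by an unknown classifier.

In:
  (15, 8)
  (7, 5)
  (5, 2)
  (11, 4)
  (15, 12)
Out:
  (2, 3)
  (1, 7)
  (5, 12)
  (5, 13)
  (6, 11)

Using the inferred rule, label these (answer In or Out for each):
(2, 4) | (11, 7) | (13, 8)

Out, In, In

Every 'In' example satisfies: first > second. None of the 'Out' examples do.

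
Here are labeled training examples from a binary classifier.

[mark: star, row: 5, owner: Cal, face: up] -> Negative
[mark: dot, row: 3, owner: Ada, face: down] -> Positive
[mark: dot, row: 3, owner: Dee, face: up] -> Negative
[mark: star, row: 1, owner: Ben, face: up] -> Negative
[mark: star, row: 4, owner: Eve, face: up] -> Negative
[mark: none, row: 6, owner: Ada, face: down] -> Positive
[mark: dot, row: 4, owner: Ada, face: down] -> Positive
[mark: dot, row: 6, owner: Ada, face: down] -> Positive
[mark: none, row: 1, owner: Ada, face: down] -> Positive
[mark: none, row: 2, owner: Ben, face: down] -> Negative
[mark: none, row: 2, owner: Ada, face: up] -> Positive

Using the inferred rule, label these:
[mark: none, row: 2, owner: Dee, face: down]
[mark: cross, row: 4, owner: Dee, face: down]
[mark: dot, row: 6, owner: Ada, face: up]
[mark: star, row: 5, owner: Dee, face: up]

Checking candidate rules against both groups, what survives is: owner is Ada.
[mark: none, row: 2, owner: Dee, face: down] — owner is Dee, hence Negative. [mark: cross, row: 4, owner: Dee, face: down] — owner is Dee, hence Negative. [mark: dot, row: 6, owner: Ada, face: up] — owner is Ada, hence Positive. [mark: star, row: 5, owner: Dee, face: up] — owner is Dee, hence Negative.

Negative, Negative, Positive, Negative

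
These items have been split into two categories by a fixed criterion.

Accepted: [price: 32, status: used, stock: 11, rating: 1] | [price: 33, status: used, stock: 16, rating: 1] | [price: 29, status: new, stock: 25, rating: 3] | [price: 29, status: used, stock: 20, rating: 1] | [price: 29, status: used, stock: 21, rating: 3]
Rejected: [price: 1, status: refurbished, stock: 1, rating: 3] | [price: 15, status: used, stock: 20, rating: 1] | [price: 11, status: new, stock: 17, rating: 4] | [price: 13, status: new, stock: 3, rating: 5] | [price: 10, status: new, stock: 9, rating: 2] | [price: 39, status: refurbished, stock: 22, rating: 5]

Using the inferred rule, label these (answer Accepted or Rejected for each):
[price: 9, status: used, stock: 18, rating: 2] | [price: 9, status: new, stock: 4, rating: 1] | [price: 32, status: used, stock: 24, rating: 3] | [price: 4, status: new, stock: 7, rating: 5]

Rejected, Rejected, Accepted, Rejected

'Accepted' ⟺ price ≥ 29 AND price ≤ 33.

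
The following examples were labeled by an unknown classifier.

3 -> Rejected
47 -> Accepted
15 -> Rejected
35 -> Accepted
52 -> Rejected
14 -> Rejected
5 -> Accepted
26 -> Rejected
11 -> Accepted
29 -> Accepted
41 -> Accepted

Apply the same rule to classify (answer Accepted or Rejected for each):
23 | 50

Accepted, Rejected

Every 'Accepted' example satisfies: ≡ 5 (mod 6). None of the 'Rejected' examples do.
23: 23 mod 6 = 5, passes → Accepted.
50: 50 mod 6 = 2, does not fit → Rejected.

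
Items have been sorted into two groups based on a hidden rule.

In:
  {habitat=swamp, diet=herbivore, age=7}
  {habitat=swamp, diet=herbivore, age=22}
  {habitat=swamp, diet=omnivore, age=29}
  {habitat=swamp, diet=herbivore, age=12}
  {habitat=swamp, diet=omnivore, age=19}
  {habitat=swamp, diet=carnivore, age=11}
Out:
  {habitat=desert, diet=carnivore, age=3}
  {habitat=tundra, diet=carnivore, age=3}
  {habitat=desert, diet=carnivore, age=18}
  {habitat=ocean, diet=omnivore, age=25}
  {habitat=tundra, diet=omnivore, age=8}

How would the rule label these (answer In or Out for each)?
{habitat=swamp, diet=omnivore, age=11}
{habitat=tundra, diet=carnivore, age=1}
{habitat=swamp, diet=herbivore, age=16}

In, Out, In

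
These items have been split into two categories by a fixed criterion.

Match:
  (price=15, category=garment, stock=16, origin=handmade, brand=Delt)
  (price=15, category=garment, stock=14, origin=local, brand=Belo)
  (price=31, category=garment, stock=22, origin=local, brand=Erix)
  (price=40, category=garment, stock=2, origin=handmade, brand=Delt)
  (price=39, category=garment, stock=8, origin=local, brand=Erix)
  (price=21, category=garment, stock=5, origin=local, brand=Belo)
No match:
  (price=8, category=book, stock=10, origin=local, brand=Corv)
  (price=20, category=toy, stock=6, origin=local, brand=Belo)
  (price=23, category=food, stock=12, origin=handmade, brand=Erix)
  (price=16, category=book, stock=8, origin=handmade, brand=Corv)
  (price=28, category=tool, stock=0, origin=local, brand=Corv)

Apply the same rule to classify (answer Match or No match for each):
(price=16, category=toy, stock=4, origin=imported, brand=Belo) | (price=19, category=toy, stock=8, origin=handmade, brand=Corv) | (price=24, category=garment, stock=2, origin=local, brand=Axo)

Rule: category is garment. This holds for each 'Match' example and fails for each 'No match' one.
No match: (price=16, category=toy, stock=4, origin=imported, brand=Belo), since category is toy. No match: (price=19, category=toy, stock=8, origin=handmade, brand=Corv), since category is toy. Match: (price=24, category=garment, stock=2, origin=local, brand=Axo), since category is garment.

No match, No match, Match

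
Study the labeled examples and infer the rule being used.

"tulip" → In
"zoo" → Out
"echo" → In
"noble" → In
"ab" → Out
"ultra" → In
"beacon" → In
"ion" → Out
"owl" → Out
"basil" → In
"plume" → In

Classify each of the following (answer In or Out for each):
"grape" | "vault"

In, In

A rule that fits every label: length ≥ 4 — true of each 'In' example, false of each 'Out' one.
"grape" — length 5, hence In.
"vault" — length 5, hence In.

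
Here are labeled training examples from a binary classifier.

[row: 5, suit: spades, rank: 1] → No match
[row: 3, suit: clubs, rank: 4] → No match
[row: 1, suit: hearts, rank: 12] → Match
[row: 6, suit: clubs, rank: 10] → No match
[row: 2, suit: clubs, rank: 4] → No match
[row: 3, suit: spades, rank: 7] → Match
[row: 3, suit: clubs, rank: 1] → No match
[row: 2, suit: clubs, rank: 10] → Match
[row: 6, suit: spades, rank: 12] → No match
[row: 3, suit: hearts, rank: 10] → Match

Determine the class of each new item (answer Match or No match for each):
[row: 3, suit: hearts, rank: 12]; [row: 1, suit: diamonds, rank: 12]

Rule: rank ≥ 7 AND row ≤ 3. This holds for each 'Match' example and fails for each 'No match' one.
Match: [row: 3, suit: hearts, rank: 12], since rank = 12, row = 3.
Match: [row: 1, suit: diamonds, rank: 12], since rank = 12, row = 1.

Match, Match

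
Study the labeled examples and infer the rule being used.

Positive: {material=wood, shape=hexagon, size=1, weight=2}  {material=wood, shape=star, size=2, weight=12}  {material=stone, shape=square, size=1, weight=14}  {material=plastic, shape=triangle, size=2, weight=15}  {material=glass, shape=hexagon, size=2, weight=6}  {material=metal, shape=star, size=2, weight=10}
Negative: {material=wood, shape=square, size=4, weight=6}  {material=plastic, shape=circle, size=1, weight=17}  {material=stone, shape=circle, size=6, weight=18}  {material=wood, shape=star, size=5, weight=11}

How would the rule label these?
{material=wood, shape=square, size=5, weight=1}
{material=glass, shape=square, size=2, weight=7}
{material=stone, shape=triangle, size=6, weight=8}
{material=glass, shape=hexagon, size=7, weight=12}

Negative, Positive, Negative, Negative

The classifier is using: size ≤ 2 AND weight ≤ 15.
{material=wood, shape=square, size=5, weight=1} → size = 5, weight = 1 → Negative.
{material=glass, shape=square, size=2, weight=7} → size = 2, weight = 7 → Positive.
{material=stone, shape=triangle, size=6, weight=8} → size = 6, weight = 8 → Negative.
{material=glass, shape=hexagon, size=7, weight=12} → size = 7, weight = 12 → Negative.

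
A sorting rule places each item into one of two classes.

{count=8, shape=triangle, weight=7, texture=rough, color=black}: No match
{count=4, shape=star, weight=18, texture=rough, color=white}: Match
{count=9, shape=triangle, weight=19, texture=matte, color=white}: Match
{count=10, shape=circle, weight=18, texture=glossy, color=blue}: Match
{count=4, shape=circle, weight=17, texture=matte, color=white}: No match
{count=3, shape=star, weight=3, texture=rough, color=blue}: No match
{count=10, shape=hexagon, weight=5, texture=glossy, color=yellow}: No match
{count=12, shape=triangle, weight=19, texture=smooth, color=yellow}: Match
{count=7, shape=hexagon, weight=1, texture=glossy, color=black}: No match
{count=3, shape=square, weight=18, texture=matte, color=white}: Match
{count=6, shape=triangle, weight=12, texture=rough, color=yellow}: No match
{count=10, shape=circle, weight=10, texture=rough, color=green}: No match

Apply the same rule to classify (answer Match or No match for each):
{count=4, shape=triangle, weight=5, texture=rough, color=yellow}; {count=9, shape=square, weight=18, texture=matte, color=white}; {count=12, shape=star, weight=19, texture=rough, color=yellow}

One predicate separates the groups cleanly: weight ≥ 18.
{count=4, shape=triangle, weight=5, texture=rough, color=yellow}: No match (weight = 5).
{count=9, shape=square, weight=18, texture=matte, color=white}: Match (weight = 18).
{count=12, shape=star, weight=19, texture=rough, color=yellow}: Match (weight = 19).

No match, Match, Match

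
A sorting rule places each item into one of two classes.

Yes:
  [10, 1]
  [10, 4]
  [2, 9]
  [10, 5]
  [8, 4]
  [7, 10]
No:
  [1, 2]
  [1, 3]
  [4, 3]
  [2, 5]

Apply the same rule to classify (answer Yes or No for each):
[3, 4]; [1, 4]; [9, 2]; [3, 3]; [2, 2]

No, No, Yes, No, No

The distinguishing property — sum ≥ 11 — holds for all the 'Yes' cases and none of the 'No' cases.
No: [3, 4], since 3+4 = 7.
No: [1, 4], since 1+4 = 5.
Yes: [9, 2], since 9+2 = 11.
No: [3, 3], since 3+3 = 6.
No: [2, 2], since 2+2 = 4.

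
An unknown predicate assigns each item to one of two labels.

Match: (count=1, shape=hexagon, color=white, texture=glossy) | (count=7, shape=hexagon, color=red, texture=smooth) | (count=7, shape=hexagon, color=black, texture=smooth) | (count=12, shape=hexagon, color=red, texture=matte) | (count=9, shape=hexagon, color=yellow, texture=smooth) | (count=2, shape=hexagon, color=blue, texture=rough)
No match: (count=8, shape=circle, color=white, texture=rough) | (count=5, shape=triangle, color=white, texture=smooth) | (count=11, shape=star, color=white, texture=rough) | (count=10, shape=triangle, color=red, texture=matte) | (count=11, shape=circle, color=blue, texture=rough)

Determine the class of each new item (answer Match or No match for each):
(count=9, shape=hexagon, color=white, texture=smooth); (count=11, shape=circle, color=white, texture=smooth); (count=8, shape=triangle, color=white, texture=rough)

Checking candidate rules against both groups, what survives is: shape is hexagon.
(count=9, shape=hexagon, color=white, texture=smooth) → shape is hexagon → Match. (count=11, shape=circle, color=white, texture=smooth) → shape is circle → No match. (count=8, shape=triangle, color=white, texture=rough) → shape is triangle → No match.

Match, No match, No match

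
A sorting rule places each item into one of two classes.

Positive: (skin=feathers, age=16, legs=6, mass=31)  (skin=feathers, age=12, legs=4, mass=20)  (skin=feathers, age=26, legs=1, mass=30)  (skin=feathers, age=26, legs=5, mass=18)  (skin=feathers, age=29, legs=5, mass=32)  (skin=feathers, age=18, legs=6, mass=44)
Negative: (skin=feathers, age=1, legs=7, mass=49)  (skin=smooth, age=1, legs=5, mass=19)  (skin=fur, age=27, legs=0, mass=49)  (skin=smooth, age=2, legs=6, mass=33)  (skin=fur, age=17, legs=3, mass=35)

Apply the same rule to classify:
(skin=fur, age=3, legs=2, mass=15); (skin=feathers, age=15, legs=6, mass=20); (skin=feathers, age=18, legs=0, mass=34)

Negative, Positive, Positive

The rule appears to be: skin is feathers AND age ≥ 2.
(skin=fur, age=3, legs=2, mass=15): skin is fur, age = 3 — does not pass, so Negative.
(skin=feathers, age=15, legs=6, mass=20): skin is feathers, age = 15 — checks out, so Positive.
(skin=feathers, age=18, legs=0, mass=34): skin is feathers, age = 18 — checks out, so Positive.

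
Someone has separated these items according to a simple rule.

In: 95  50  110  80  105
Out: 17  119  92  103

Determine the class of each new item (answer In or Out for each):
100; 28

In, Out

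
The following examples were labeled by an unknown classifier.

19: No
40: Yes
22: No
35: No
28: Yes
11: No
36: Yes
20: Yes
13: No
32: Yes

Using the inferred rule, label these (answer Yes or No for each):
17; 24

No, Yes

Comparing the two groups points to one rule — multiple of 4.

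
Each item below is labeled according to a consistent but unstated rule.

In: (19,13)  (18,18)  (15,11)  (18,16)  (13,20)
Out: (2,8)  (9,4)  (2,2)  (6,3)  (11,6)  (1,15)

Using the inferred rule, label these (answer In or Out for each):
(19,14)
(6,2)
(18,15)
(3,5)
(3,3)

In, Out, In, Out, Out

'In' ⟺ sum ≥ 26.
(19,14): 19+14 = 33 — matches, so In.
(6,2): 6+2 = 8 — does not pass, so Out.
(18,15): 18+15 = 33 — matches, so In.
(3,5): 3+5 = 8 — does not pass, so Out.
(3,3): 3+3 = 6 — does not pass, so Out.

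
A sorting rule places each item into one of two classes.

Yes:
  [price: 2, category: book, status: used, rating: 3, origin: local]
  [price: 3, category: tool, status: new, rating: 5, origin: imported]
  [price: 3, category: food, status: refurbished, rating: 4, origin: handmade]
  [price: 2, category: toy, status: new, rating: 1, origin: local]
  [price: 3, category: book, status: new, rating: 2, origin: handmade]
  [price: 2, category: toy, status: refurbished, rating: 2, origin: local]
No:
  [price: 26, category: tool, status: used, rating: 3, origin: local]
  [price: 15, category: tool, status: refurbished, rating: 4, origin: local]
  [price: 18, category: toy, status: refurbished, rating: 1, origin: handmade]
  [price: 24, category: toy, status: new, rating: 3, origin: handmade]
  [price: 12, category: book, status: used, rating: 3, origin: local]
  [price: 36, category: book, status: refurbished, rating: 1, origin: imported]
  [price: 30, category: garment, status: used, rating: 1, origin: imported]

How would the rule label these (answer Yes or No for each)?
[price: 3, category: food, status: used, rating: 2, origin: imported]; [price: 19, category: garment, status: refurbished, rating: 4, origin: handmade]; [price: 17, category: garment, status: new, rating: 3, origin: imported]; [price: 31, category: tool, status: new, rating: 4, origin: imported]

Yes, No, No, No

All 'Yes' examples share one property — price ≤ 3 — and every 'No' example lacks it.
[price: 3, category: food, status: used, rating: 2, origin: imported]: price = 3 — qualifies, so Yes.
[price: 19, category: garment, status: refurbished, rating: 4, origin: handmade]: price = 19 — lacks this property, so No.
[price: 17, category: garment, status: new, rating: 3, origin: imported]: price = 17 — lacks this property, so No.
[price: 31, category: tool, status: new, rating: 4, origin: imported]: price = 31 — lacks this property, so No.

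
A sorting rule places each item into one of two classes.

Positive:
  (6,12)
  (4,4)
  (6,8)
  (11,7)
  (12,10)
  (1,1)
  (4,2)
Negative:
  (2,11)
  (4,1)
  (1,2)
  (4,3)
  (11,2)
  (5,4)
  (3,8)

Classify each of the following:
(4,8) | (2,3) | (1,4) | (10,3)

The simplest hypothesis consistent with all the labels is: sum is even.

Positive, Negative, Negative, Negative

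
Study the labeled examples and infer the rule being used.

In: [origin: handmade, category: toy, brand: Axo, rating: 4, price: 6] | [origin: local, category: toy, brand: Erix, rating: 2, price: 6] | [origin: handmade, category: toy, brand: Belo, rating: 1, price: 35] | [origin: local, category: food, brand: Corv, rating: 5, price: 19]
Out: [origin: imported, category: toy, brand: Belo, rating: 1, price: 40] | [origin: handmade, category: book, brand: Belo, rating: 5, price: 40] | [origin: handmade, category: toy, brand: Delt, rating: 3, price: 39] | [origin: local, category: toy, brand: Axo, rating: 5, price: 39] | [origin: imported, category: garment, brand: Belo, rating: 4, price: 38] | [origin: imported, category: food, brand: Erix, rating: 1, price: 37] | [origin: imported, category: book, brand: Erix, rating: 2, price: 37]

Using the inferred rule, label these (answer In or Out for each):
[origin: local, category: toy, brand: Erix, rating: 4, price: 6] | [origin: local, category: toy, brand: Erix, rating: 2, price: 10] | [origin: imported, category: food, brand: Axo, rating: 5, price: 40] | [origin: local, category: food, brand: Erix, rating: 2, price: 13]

In, In, Out, In

'In' ⟺ price ≤ 35.
In: [origin: local, category: toy, brand: Erix, rating: 4, price: 6], since price = 6.
In: [origin: local, category: toy, brand: Erix, rating: 2, price: 10], since price = 10.
Out: [origin: imported, category: food, brand: Axo, rating: 5, price: 40], since price = 40.
In: [origin: local, category: food, brand: Erix, rating: 2, price: 13], since price = 13.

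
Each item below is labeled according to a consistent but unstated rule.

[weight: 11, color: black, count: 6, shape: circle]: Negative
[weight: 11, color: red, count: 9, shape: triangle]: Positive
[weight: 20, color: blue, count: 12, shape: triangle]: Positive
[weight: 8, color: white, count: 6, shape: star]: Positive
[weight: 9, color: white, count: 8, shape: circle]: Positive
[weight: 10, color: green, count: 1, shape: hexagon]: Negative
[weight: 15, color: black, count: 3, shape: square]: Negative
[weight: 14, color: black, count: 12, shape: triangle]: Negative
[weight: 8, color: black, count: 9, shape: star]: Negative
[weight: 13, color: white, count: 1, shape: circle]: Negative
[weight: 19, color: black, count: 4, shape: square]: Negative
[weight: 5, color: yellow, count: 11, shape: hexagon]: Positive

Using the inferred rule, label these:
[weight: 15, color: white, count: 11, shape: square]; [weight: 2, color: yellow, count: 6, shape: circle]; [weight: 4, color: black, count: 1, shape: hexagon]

Positive, Positive, Negative

The classifier is using: color is not black AND count ≥ 3.
Positive: [weight: 15, color: white, count: 11, shape: square], since color is white, count = 11.
Positive: [weight: 2, color: yellow, count: 6, shape: circle], since color is yellow, count = 6.
Negative: [weight: 4, color: black, count: 1, shape: hexagon], since color is black, count = 1.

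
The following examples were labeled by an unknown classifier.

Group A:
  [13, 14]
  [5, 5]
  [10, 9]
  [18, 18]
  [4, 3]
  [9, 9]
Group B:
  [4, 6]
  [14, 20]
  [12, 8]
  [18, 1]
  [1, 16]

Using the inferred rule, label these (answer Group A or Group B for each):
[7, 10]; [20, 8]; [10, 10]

A rule that fits every label: |first − second| ≤ 1 — true of each 'Group A' example, false of each 'Group B' one.
[7, 10]: |7−10| = 3, doesn't match → Group B.
[20, 8]: |20−8| = 12, doesn't match → Group B.
[10, 10]: |10−10| = 0, fits → Group A.

Group B, Group B, Group A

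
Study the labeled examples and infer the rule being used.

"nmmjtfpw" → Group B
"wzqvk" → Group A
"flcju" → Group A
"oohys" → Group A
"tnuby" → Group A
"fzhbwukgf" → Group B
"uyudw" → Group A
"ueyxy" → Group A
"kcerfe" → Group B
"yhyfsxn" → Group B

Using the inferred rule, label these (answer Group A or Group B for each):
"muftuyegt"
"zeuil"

Group B, Group A

Looking at the examples, the only property every 'Group A' case has and every 'Group B' case lacks is: length 5.
Group B: "muftuyegt", since length 9. Group A: "zeuil", since length 5.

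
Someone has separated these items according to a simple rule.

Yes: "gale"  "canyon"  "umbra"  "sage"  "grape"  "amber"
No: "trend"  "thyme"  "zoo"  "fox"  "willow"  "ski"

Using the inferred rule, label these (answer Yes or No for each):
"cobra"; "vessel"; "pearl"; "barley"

The rule appears to be: contains 'a'.

Yes, No, Yes, Yes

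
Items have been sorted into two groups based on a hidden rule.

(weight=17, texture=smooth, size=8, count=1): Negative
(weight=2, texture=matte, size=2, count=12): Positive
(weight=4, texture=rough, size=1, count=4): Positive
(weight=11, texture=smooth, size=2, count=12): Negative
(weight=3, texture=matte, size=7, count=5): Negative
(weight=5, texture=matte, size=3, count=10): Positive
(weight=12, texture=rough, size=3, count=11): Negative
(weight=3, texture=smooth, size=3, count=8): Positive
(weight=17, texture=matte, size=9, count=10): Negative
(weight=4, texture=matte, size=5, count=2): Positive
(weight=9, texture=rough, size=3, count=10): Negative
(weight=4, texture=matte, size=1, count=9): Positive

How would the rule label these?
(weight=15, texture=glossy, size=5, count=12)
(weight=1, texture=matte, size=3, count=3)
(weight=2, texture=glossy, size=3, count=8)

Negative, Positive, Positive

The simplest hypothesis consistent with all the labels is: weight ≤ 5 AND size ≤ 5.
(weight=15, texture=glossy, size=5, count=12) — weight = 15, size = 5, hence Negative. (weight=1, texture=matte, size=3, count=3) — weight = 1, size = 3, hence Positive. (weight=2, texture=glossy, size=3, count=8) — weight = 2, size = 3, hence Positive.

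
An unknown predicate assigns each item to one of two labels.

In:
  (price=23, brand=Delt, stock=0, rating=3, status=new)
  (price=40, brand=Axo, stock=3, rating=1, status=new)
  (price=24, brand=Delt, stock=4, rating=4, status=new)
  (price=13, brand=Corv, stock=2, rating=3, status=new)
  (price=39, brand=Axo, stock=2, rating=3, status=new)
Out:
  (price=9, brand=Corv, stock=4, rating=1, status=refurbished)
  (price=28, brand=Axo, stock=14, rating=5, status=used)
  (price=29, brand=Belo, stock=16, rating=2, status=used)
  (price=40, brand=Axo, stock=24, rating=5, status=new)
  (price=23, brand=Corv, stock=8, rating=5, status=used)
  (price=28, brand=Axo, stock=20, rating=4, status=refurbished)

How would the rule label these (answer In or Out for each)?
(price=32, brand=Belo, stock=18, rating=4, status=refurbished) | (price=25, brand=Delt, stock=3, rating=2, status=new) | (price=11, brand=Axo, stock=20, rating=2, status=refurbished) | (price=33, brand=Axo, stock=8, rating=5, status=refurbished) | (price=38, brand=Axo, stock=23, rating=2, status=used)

One predicate separates the groups cleanly: status is new AND stock ≤ 4.

Out, In, Out, Out, Out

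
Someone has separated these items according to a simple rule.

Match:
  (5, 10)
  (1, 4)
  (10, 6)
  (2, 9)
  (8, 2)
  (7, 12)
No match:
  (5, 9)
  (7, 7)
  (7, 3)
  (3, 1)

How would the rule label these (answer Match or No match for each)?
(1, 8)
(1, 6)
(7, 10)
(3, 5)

Match, Match, Match, No match

A rule that fits every label: product is even — true of each 'Match' example, false of each 'No match' one.
(1, 8): 1·8 = 8, has this property → Match.
(1, 6): 1·6 = 6, has this property → Match.
(7, 10): 7·10 = 70, has this property → Match.
(3, 5): 3·5 = 15, doesn't match → No match.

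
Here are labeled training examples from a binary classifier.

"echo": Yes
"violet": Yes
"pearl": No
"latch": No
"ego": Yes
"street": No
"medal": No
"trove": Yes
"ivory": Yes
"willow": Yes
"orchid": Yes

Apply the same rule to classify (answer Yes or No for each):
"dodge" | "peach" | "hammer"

A rule that fits every label: contains 'o' — true of each 'Yes' example, false of each 'No' one.
"dodge" — has 'o', hence Yes. "peach" — no 'o', hence No. "hammer" — no 'o', hence No.

Yes, No, No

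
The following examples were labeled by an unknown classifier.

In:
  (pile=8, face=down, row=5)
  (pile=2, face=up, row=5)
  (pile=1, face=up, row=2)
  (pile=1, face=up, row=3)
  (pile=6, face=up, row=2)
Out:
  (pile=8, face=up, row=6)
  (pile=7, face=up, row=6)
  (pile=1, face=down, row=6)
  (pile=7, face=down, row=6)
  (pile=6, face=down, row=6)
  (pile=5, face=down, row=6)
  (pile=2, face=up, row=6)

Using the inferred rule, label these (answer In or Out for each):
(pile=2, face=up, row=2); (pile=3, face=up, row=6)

The simplest hypothesis consistent with all the labels is: row ≤ 5.
In: (pile=2, face=up, row=2), since row = 2. Out: (pile=3, face=up, row=6), since row = 6.

In, Out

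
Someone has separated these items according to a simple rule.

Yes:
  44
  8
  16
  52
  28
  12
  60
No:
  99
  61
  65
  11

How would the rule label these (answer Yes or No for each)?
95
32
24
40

No, Yes, Yes, Yes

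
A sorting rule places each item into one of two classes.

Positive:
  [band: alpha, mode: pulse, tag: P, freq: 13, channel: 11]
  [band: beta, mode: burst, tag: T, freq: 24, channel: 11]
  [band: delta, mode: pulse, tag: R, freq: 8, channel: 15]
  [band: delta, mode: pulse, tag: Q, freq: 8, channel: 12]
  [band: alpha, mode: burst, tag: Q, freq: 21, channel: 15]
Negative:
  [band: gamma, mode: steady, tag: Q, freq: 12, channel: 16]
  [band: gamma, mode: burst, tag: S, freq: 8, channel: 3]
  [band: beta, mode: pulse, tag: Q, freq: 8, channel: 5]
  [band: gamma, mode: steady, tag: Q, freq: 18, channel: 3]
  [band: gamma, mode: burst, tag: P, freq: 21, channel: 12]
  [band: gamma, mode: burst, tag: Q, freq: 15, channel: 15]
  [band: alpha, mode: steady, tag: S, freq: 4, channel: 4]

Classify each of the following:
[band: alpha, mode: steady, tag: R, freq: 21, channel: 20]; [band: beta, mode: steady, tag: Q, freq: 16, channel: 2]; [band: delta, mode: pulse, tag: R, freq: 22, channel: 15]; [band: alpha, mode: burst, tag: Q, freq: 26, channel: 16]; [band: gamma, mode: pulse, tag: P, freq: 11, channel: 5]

Positive, Negative, Positive, Positive, Negative

The simplest hypothesis consistent with all the labels is: band is not gamma AND channel ≥ 11.
Positive: [band: alpha, mode: steady, tag: R, freq: 21, channel: 20], since band is alpha, channel = 20. Negative: [band: beta, mode: steady, tag: Q, freq: 16, channel: 2], since band is beta, channel = 2. Positive: [band: delta, mode: pulse, tag: R, freq: 22, channel: 15], since band is delta, channel = 15. Positive: [band: alpha, mode: burst, tag: Q, freq: 26, channel: 16], since band is alpha, channel = 16. Negative: [band: gamma, mode: pulse, tag: P, freq: 11, channel: 5], since band is gamma, channel = 5.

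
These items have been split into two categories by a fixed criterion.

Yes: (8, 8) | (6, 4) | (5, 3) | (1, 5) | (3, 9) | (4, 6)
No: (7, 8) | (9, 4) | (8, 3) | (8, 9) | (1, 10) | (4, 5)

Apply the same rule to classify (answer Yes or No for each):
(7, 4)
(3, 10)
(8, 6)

The distinguishing property — sum is even — holds for all the 'Yes' cases and none of the 'No' cases.
(7, 4): 7+4 = 11 — doesn't match, so No. (3, 10): 3+10 = 13 — doesn't match, so No. (8, 6): 8+6 = 14 — fits, so Yes.

No, No, Yes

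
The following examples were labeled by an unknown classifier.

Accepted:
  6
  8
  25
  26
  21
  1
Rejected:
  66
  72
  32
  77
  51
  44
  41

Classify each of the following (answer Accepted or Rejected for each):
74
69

All 'Accepted' examples share one property — at most 26 — and every 'Rejected' example lacks it.
Rejected: 74, since 74 > 26.
Rejected: 69, since 69 > 26.

Rejected, Rejected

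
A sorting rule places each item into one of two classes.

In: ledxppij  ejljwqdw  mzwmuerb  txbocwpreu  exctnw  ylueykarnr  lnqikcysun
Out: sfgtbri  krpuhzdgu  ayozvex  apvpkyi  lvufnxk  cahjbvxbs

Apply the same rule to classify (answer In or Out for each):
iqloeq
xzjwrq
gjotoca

All 'In' examples share one property — even length — and every 'Out' example lacks it.
iqloeq: In (length 6). xzjwrq: In (length 6). gjotoca: Out (length 7).

In, In, Out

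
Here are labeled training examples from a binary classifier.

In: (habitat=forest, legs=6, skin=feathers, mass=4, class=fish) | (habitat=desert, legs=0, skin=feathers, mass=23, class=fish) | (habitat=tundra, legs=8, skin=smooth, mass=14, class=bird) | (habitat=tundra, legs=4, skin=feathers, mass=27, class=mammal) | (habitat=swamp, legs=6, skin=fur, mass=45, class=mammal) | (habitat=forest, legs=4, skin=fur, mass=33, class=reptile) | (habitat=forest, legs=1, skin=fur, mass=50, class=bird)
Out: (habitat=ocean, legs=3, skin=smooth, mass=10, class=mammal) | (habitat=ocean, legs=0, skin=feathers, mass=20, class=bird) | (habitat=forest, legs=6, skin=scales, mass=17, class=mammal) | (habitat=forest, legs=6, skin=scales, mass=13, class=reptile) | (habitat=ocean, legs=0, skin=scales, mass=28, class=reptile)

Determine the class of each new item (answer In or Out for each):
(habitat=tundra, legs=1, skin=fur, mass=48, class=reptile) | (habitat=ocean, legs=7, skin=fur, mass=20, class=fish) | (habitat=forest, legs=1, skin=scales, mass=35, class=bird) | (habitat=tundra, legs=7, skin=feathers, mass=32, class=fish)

In, Out, Out, In

One predicate separates the groups cleanly: habitat is not ocean AND skin is not scales.
(habitat=tundra, legs=1, skin=fur, mass=48, class=reptile) — habitat is tundra, skin is fur, hence In. (habitat=ocean, legs=7, skin=fur, mass=20, class=fish) — habitat is ocean, skin is fur, hence Out. (habitat=forest, legs=1, skin=scales, mass=35, class=bird) — habitat is forest, skin is scales, hence Out. (habitat=tundra, legs=7, skin=feathers, mass=32, class=fish) — habitat is tundra, skin is feathers, hence In.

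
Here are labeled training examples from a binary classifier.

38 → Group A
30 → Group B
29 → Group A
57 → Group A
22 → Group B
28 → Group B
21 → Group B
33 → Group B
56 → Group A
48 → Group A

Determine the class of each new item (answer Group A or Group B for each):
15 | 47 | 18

Group B, Group A, Group B

The common property of the 'Group A' items is: digit sum ≥ 11. No 'Group B' item has it.
15 → digit sum 1+5 = 6 → Group B. 47 → digit sum 4+7 = 11 → Group A. 18 → digit sum 1+8 = 9 → Group B.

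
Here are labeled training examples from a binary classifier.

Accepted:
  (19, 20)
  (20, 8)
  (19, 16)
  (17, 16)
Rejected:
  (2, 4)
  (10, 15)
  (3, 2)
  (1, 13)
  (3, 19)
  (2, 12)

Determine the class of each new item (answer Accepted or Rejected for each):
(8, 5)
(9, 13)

The common property of the 'Accepted' items is: sum ≥ 28. No 'Rejected' item has it.
(8, 5): Rejected (8+5 = 13).
(9, 13): Rejected (9+13 = 22).

Rejected, Rejected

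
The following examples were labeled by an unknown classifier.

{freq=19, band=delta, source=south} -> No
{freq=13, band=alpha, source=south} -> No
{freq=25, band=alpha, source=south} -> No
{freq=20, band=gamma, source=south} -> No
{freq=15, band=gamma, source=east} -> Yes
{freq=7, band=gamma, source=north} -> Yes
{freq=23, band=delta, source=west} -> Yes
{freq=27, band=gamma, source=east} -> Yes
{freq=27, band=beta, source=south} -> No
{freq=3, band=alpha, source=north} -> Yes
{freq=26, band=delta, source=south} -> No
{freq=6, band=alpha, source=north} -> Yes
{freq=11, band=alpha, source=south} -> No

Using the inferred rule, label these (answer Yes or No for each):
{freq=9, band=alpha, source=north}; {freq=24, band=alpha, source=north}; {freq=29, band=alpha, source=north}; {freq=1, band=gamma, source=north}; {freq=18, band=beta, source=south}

Yes, Yes, Yes, Yes, No

Checking candidate rules against both groups, what survives is: source is not south.
{freq=9, band=alpha, source=north}: source is north, matches → Yes. {freq=24, band=alpha, source=north}: source is north, matches → Yes. {freq=29, band=alpha, source=north}: source is north, matches → Yes. {freq=1, band=gamma, source=north}: source is north, matches → Yes. {freq=18, band=beta, source=south}: source is south, lacks this property → No.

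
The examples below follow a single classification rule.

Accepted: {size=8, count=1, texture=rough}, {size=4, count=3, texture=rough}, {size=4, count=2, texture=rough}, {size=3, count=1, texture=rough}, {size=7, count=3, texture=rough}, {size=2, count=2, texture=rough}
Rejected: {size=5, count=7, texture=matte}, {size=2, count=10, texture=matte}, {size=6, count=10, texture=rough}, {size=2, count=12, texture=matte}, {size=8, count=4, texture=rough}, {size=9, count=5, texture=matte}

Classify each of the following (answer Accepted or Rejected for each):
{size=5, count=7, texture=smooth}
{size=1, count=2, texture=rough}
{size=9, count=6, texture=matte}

All 'Accepted' examples share one property — count ≤ 3 — and every 'Rejected' example lacks it.

Rejected, Accepted, Rejected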